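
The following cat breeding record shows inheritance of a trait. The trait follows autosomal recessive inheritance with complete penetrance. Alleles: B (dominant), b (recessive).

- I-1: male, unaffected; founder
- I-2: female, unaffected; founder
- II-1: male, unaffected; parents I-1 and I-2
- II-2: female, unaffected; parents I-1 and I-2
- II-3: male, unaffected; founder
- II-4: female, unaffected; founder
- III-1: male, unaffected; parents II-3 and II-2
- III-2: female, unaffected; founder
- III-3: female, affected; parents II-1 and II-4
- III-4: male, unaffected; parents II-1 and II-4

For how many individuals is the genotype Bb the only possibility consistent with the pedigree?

Obligate heterozygotes: II-1 is unaffected so carries B and passed b to III-3 (bb), so II-1 is Bb; II-4 is unaffected so carries B and passed b to III-3 (bb), so II-4 is Bb.
Every other individual is either homozygous by phenotype or has at least one consistent homozygous assignment, so the count is 2.

2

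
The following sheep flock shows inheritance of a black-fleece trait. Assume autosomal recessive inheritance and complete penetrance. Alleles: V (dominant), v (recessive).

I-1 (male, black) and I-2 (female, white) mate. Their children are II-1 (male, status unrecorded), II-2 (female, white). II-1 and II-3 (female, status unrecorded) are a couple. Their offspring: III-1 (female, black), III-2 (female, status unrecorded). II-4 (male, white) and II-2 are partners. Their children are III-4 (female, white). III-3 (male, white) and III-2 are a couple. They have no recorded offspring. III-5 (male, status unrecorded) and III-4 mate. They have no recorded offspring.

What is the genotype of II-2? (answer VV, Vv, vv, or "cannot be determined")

From phenotype alone, II-2 is VV or Vv.
II-2 is white so carries V and received v from I-1 (vv), so II-2 is Vv.

Vv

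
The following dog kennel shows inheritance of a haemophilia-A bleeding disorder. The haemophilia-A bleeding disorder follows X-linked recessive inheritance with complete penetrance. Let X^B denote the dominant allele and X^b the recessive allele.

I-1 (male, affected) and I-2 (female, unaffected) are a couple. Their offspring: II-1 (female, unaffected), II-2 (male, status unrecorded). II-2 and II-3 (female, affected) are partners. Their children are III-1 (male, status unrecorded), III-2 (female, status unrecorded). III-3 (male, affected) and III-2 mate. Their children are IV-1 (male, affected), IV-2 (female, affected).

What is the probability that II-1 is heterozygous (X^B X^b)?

II-1 is unaffected so carries B and received b from I-1 (X^b Y), so II-1 is X^B X^b, giving P(X^B X^b) = 1.

1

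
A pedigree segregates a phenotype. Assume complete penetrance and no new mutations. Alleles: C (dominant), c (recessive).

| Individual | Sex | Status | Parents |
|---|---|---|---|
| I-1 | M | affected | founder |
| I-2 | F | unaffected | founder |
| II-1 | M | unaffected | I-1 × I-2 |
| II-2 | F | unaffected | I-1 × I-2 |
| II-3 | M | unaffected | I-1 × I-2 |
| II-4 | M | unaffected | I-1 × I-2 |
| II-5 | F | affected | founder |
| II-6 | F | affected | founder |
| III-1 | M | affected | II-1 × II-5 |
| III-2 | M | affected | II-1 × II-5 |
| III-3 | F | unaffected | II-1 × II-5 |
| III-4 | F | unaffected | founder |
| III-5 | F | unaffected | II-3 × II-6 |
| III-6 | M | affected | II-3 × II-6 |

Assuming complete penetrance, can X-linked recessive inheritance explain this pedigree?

A consistent assignment under X-linked recessive exists: I-1 X^c Y, I-2 X^C X^C, II-1 X^C Y, II-2 X^C X^c, II-3 X^C Y, II-4 X^C Y, II-5 X^c X^c, II-6 X^c X^c, III-1 X^c Y, III-2 X^c Y, III-3 X^C X^c, III-4 X^C X^C, III-5 X^C X^c, III-6 X^c Y.
In this assignment every recorded phenotype matches its genotype and every non-founder's genotype is obtainable from its parents' genotypes, so the pedigree is consistent.

Yes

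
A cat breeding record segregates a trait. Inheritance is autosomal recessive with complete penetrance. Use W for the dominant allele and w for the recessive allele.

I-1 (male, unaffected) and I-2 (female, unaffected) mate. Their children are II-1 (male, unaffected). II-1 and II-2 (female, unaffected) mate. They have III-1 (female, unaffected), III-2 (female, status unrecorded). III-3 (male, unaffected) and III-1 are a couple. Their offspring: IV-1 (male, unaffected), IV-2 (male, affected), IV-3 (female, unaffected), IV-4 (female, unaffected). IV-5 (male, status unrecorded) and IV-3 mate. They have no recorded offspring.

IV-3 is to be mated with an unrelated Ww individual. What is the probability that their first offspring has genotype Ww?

1/2

III-3 is unaffected so carries W and passed w to IV-2 (ww), so III-3 is Ww.
III-1 is unaffected so carries W and passed w to IV-2 (ww), so III-1 is Ww.
IV-3 is an unaffected offspring of III-3 (Ww) × III-1 (Ww), whose cross gives 1/4 WW : 1/2 Ww : 1/4 ww; conditioning on being unaffected, IV-3 is WW with probability 1/3, Ww with probability 2/3.
Summing over parental genotype combinations, P(offspring has genotype Ww) = 1/3·1/2 + 2/3·1/2 = 1/2.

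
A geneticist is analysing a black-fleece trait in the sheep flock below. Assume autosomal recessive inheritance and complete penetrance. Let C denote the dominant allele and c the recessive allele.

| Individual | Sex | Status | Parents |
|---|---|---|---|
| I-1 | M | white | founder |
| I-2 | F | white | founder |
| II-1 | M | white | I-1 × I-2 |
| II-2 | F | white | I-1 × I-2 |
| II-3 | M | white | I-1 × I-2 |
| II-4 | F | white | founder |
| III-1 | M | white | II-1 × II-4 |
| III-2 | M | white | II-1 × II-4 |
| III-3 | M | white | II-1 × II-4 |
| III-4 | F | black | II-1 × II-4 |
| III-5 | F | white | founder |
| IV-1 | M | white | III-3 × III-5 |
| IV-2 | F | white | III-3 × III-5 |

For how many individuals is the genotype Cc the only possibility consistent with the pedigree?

Obligate heterozygotes: II-1 is white so carries C and passed c to III-4 (cc), so II-1 is Cc; II-4 is white so carries C and passed c to III-4 (cc), so II-4 is Cc.
Every other individual is either homozygous by phenotype or has at least one consistent homozygous assignment, so the count is 2.

2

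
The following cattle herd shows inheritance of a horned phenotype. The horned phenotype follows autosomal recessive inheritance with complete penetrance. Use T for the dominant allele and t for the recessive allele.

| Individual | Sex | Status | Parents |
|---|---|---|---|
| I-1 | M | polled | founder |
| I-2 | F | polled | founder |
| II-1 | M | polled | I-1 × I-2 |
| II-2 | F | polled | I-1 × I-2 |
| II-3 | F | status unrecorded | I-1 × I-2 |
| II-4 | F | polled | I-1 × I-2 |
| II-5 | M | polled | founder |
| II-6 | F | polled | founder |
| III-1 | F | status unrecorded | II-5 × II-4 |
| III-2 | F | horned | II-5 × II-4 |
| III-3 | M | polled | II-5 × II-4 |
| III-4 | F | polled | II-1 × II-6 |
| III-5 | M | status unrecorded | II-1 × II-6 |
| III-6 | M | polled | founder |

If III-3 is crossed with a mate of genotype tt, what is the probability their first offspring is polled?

2/3

II-5 is polled so carries T and passed t to III-2 (tt), so II-5 is Tt.
II-4 is polled so carries T and passed t to III-2 (tt), so II-4 is Tt.
III-3 is a polled offspring of II-5 (Tt) × II-4 (Tt), whose cross gives 1/4 TT : 1/2 Tt : 1/4 tt; conditioning on being polled, III-3 is TT with probability 1/3, Tt with probability 2/3.
Summing over parental genotype combinations, P(offspring is polled) = 1/3·1 + 2/3·1/2 = 2/3.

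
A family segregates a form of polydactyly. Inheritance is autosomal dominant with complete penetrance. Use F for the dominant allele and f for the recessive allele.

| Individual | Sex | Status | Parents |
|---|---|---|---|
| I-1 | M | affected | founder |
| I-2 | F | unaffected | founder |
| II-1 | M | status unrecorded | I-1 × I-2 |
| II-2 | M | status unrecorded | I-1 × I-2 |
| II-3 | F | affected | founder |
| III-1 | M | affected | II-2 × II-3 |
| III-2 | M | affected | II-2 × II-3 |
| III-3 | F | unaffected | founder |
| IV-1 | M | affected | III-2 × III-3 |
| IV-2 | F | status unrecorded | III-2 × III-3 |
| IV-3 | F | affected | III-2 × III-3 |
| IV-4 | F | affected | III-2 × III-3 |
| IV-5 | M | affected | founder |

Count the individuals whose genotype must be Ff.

Obligate heterozygotes: IV-1 is affected so carries F and received f from III-3 (ff), so IV-1 is Ff; IV-3 is affected so carries F and received f from III-3 (ff), so IV-3 is Ff; IV-4 is affected so carries F and received f from III-3 (ff), so IV-4 is Ff.
Every other individual is either homozygous by phenotype or has at least one consistent homozygous assignment, so the count is 3.

3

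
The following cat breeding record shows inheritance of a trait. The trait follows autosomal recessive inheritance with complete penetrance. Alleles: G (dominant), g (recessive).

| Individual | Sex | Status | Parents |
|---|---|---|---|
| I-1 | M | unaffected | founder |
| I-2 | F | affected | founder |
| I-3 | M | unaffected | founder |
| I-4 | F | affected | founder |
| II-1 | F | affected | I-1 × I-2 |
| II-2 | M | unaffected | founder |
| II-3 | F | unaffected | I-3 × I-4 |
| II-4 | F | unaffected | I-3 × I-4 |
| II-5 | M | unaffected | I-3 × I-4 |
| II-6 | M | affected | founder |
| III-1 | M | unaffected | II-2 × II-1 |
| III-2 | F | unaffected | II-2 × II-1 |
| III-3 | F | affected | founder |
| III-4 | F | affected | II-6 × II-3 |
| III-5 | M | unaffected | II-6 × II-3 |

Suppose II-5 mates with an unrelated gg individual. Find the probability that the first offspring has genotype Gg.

II-5 is unaffected so carries G and received g from I-4 (gg), so II-5 is Gg.
The cross gives 1/2 Gg : 1/2 gg, so P(offspring has genotype Gg) = 1/2.

1/2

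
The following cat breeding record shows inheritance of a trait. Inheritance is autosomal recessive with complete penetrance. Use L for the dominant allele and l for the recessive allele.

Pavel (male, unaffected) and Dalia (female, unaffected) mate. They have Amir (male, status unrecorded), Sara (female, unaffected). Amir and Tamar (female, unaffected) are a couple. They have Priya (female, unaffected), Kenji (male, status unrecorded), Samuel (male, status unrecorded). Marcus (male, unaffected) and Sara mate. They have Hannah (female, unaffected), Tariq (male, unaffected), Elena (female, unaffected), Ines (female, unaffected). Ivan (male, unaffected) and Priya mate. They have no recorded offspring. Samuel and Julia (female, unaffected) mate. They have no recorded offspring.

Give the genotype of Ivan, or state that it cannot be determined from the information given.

Ivan's phenotype allows LL or Ll, and no parent or child forces a single allele at both positions; consistent genotype assignments exist with Ivan as LL or Ll.

cannot be determined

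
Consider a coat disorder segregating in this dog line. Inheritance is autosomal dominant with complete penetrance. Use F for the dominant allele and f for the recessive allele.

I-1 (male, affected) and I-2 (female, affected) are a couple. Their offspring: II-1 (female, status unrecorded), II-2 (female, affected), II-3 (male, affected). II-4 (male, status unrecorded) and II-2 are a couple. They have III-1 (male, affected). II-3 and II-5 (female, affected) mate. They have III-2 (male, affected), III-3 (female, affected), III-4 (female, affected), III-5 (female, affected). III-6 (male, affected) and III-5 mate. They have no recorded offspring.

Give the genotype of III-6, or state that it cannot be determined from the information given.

III-6's phenotype allows FF or Ff, and no parent or child forces a single allele at both positions; consistent genotype assignments exist with III-6 as FF or Ff.

cannot be determined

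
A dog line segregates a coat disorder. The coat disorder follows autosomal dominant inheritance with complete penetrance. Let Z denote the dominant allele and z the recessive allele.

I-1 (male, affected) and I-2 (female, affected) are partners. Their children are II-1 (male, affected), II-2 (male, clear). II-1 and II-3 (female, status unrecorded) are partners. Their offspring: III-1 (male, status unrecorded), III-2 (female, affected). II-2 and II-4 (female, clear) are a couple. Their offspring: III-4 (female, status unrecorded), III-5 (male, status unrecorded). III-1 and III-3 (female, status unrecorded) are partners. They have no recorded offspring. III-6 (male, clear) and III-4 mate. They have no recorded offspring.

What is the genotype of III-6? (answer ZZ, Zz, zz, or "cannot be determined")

zz

III-6 is clear, so III-6 is zz.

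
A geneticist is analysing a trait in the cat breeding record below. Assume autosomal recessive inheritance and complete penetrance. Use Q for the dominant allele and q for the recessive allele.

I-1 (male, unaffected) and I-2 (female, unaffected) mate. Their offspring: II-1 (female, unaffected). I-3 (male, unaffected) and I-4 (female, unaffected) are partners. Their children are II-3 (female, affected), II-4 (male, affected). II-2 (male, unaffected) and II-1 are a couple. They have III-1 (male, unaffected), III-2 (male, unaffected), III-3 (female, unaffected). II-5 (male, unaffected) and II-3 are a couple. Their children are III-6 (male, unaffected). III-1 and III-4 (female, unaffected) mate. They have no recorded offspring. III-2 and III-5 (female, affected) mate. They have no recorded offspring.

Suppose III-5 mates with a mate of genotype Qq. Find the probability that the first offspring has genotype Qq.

1/2

III-5 is affected, so III-5 is qq.
The cross gives 1/2 Qq : 1/2 qq, so P(offspring has genotype Qq) = 1/2.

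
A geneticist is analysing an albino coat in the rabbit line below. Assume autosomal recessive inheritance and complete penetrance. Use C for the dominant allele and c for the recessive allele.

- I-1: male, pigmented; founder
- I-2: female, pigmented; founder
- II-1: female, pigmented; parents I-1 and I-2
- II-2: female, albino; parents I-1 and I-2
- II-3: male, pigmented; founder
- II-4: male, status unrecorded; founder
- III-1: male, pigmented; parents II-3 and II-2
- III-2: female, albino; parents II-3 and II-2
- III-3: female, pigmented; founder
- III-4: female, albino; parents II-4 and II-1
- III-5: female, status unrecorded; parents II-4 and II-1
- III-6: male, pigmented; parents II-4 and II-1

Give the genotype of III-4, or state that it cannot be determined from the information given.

III-4 is albino, so III-4 is cc.

cc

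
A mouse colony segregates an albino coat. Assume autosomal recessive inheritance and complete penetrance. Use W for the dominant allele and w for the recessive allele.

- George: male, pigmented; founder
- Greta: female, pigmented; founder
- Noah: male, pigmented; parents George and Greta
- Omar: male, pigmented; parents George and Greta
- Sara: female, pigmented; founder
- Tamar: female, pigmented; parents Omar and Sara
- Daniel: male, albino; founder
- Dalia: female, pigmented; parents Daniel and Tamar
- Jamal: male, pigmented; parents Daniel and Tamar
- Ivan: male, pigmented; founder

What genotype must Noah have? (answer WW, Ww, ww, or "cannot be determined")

cannot be determined

Noah's phenotype allows WW or Ww, and no parent or child forces a single allele at both positions; consistent genotype assignments exist with Noah as WW or Ww.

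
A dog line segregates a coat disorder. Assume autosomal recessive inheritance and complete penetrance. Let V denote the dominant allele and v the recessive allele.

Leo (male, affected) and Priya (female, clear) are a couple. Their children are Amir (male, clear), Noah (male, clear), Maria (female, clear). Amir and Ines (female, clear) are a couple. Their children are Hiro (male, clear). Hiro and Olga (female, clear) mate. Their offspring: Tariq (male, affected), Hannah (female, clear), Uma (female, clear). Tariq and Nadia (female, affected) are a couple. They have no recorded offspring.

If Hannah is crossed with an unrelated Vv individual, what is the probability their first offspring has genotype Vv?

Hiro is clear so carries V and passed v to Tariq (vv), so Hiro is Vv.
Olga is clear so carries V and passed v to Tariq (vv), so Olga is Vv.
Hannah is a clear offspring of Hiro (Vv) × Olga (Vv), whose cross gives 1/4 VV : 1/2 Vv : 1/4 vv; conditioning on being clear, Hannah is VV with probability 1/3, Vv with probability 2/3.
Summing over parental genotype combinations, P(offspring has genotype Vv) = 1/3·1/2 + 2/3·1/2 = 1/2.

1/2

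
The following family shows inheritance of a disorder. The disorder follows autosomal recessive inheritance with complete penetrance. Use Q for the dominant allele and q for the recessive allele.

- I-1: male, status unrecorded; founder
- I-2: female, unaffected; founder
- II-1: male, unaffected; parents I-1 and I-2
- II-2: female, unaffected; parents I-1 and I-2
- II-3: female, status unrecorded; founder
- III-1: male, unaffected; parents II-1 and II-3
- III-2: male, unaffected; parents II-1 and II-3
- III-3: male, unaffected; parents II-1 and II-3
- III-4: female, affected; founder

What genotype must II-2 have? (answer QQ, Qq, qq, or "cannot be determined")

cannot be determined

II-2's phenotype allows QQ or Qq, and no parent or child forces a single allele at both positions; consistent genotype assignments exist with II-2 as QQ or Qq.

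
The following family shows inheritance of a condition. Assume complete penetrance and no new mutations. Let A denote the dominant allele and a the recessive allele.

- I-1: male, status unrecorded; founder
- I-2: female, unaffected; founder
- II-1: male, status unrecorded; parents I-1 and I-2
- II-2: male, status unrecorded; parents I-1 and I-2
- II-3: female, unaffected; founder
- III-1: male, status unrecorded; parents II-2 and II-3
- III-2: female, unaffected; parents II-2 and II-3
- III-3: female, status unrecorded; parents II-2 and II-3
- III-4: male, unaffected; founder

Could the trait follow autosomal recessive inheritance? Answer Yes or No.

Yes

A consistent assignment under autosomal recessive exists: I-1 AA, I-2 AA, II-1 AA, II-2 AA, II-3 AA, III-1 AA, III-2 AA, III-3 AA, III-4 AA.
In this assignment every recorded phenotype matches its genotype and every non-founder's genotype is obtainable from its parents' genotypes, so the pedigree is consistent.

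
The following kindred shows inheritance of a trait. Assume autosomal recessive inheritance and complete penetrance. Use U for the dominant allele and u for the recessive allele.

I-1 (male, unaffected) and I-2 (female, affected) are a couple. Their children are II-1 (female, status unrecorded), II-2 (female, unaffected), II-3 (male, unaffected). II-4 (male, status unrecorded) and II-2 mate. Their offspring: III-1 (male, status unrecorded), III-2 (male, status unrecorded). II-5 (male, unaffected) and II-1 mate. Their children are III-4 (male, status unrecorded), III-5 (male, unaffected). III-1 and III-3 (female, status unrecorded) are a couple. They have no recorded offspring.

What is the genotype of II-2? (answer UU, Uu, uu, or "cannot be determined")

From phenotype alone, II-2 is UU or Uu.
II-2 is unaffected so carries U and received u from I-2 (uu), so II-2 is Uu.

Uu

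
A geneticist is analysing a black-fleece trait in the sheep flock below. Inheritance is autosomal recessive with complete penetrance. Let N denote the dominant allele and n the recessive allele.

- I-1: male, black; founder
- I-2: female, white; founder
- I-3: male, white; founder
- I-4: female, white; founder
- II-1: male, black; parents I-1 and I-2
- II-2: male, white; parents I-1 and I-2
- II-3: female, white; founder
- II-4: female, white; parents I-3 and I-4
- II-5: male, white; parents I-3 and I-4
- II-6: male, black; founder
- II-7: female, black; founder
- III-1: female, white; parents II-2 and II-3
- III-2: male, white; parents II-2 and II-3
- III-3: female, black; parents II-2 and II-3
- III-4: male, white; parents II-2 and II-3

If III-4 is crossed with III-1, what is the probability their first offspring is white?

II-2 is white so carries N and received n from I-1 (nn), so II-2 is Nn.
II-3 is white so carries N and passed n to III-3 (nn), so II-3 is Nn.
III-4 is a white offspring of II-2 (Nn) × II-3 (Nn), whose cross gives 1/4 NN : 1/2 Nn : 1/4 nn; conditioning on being white, III-4 is NN with probability 1/3, Nn with probability 2/3.
III-1 is a white offspring of II-2 (Nn) × II-3 (Nn), whose cross gives 1/4 NN : 1/2 Nn : 1/4 nn; conditioning on being white, III-1 is NN with probability 1/3, Nn with probability 2/3.
Summing over parental genotype combinations, P(offspring is white) = 1/9·1 + 2/9·1 + 2/9·1 + 4/9·3/4 = 8/9.

8/9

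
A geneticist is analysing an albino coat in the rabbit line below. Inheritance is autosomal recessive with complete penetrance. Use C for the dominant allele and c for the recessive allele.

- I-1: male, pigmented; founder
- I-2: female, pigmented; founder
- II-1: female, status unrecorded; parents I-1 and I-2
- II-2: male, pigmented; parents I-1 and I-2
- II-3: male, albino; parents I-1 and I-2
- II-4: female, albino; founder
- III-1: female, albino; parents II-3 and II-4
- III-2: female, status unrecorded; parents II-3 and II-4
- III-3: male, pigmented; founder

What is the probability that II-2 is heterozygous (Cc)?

2/3

I-1 is pigmented so carries C and passed c to II-3 (cc), so I-1 is Cc.
I-2 is pigmented so carries C and passed c to II-3 (cc), so I-2 is Cc.
Their cross gives offspring ratios 1/4 CC : 1/2 Cc : 1/4 cc. Conditioning on II-2 being pigmented, P(Cc) = 1/2 / 3/4 = 2/3.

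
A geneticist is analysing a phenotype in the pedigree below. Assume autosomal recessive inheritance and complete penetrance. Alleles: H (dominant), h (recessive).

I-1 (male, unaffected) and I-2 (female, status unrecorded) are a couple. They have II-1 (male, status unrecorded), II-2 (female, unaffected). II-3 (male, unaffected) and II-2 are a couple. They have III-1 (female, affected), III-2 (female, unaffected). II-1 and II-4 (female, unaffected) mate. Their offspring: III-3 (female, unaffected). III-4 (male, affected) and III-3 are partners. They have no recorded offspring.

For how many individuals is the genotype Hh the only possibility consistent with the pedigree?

Obligate heterozygotes: II-2 is unaffected so carries H and passed h to III-1 (hh), so II-2 is Hh; II-3 is unaffected so carries H and passed h to III-1 (hh), so II-3 is Hh.
Every other individual is either homozygous by phenotype or has at least one consistent homozygous assignment, so the count is 2.

2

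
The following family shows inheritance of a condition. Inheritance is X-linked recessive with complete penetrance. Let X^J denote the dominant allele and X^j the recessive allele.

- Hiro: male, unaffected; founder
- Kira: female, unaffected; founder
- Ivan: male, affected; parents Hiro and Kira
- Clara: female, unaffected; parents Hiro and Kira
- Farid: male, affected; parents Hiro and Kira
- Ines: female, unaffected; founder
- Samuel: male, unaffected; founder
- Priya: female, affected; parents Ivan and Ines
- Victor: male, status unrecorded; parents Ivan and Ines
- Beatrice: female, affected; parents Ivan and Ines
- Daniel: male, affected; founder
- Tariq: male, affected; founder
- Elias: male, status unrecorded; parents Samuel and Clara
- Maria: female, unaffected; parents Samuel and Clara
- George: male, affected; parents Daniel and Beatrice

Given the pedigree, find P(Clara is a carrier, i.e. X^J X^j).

1/2

Hiro is unaffected, so Hiro is X^J Y.
Kira is unaffected so carries J and passed j to Ivan (X^j Y), so Kira is X^J X^j.
Their cross gives offspring ratios 1/2 X^J X^J : 1/2 X^J X^j. Conditioning on Clara being unaffected, P(X^J X^j) = 1/2 / 1 = 1/2 before taking Clara's own offspring into account.
Samuel is unaffected, so Samuel is X^J Y.
Clara's offspring (Elias, Maria) would show their recorded status with the same probability whether Clara is X^J X^j or X^J X^J, so they carry no information and P(X^J X^j) = 1/2.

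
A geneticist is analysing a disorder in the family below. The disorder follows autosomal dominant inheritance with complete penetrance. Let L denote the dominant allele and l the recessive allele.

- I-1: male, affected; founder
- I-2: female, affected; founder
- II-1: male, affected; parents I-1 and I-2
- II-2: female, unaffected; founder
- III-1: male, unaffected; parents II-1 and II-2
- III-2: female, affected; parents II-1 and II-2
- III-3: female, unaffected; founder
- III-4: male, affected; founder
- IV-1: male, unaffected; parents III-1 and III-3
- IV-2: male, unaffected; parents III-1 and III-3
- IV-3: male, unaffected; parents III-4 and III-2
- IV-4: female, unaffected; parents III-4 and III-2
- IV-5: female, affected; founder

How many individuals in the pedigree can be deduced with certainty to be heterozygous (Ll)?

3

Obligate heterozygotes: II-1 is affected so carries L and passed l to III-1 (ll), so II-1 is Ll; III-2 is affected so carries L and received l from II-2 (ll), so III-2 is Ll; III-4 is affected so carries L and passed l to IV-3 (ll), so III-4 is Ll.
Every other individual is either homozygous by phenotype or has at least one consistent homozygous assignment, so the count is 3.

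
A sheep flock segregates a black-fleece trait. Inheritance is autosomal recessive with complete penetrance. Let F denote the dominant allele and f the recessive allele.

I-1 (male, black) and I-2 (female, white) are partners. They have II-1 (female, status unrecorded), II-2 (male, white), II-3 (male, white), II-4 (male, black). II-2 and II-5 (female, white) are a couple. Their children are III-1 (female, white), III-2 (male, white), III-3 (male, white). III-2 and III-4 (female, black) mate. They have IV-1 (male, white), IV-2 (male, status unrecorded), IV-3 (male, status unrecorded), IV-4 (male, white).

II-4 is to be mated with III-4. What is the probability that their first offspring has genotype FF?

0

II-4 is black, so II-4 is ff.
III-4 is black, so III-4 is ff.
The cross gives 1 ff, so P(offspring has genotype FF) = 0.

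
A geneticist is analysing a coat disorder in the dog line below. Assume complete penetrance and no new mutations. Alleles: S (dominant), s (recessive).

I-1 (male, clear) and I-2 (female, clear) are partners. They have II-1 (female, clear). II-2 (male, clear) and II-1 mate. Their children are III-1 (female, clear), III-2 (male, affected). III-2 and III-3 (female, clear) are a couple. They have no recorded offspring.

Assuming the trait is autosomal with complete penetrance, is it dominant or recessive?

II-2 and II-1 are both clear yet have an affected child III-2. Under dominance, an affected child requires at least one affected parent, so the trait cannot be dominant.

recessive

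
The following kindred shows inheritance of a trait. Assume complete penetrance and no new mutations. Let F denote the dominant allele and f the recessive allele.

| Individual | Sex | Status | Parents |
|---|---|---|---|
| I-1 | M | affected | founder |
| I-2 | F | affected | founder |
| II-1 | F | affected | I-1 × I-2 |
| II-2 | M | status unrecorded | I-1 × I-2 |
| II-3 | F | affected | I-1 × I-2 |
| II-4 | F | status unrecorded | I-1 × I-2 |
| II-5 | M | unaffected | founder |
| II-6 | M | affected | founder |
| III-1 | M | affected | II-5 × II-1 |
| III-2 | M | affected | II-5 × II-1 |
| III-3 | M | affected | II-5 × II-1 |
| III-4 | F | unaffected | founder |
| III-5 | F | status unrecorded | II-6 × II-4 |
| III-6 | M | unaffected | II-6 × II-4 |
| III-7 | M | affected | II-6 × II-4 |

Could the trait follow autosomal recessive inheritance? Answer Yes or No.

No

No assignment of genotypes under autosomal recessive satisfies every parent–offspring relationship, so the pedigree is inconsistent.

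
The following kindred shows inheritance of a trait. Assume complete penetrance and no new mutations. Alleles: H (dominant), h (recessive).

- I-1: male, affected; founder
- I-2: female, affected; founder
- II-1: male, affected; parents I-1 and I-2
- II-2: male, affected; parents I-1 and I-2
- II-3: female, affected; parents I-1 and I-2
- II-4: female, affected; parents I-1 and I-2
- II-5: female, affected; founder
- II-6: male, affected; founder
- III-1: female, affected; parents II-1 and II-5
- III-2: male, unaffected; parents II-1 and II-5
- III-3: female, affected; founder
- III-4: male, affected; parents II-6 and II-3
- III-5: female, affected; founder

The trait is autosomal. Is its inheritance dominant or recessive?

dominant

II-1 and II-5 are both affected yet have an unaffected child III-2. Under a recessive model two affected parents are homozygous and every child would be affected, so the trait cannot be recessive.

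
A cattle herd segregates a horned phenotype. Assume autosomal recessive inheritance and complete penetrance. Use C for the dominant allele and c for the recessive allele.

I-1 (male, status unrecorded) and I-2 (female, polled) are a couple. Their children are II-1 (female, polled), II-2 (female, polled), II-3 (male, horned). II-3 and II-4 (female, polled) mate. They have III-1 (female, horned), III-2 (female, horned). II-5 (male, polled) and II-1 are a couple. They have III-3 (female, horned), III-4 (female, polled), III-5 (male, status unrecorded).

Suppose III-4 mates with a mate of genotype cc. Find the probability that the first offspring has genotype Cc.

II-5 is polled so carries C and passed c to III-3 (cc), so II-5 is Cc.
II-1 is polled so carries C and passed c to III-3 (cc), so II-1 is Cc.
III-4 is a polled offspring of II-5 (Cc) × II-1 (Cc), whose cross gives 1/4 CC : 1/2 Cc : 1/4 cc; conditioning on being polled, III-4 is CC with probability 1/3, Cc with probability 2/3.
Summing over parental genotype combinations, P(offspring has genotype Cc) = 1/3·1 + 2/3·1/2 = 2/3.

2/3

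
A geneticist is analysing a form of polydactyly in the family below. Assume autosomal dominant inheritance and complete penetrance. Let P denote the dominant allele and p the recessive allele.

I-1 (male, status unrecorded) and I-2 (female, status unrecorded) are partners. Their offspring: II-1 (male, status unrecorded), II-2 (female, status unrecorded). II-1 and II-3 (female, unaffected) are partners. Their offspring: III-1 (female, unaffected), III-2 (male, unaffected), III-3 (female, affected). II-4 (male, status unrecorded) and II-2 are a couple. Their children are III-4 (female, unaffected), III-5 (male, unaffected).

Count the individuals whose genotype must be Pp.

2

Obligate heterozygotes: II-1 passed P to III-3 (Pp, whose p came from II-3) and passed p to III-1 (pp), so II-1 is Pp; III-3 is affected so carries P and received p from II-3 (pp), so III-3 is Pp.
Every other individual is either homozygous by phenotype or has at least one consistent homozygous assignment, so the count is 2.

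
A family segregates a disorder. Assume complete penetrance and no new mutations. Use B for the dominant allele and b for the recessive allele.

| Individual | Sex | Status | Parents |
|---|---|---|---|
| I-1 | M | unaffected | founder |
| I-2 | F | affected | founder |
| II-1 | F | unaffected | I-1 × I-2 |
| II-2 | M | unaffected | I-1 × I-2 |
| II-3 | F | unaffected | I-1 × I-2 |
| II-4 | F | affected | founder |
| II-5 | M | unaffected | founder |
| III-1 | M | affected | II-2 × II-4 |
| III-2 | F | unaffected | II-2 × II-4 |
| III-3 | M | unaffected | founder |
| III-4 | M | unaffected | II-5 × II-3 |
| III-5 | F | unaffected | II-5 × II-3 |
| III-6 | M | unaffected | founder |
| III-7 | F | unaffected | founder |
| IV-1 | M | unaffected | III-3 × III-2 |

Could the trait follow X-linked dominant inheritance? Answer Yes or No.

A consistent assignment under X-linked dominant exists: I-1 X^b Y, I-2 X^B X^b, II-1 X^b X^b, II-2 X^b Y, II-3 X^b X^b, II-4 X^B X^b, II-5 X^b Y, III-1 X^B Y, III-2 X^b X^b, III-3 X^b Y, III-4 X^b Y, III-5 X^b X^b, III-6 X^b Y, III-7 X^b X^b, IV-1 X^b Y.
In this assignment every recorded phenotype matches its genotype and every non-founder's genotype is obtainable from its parents' genotypes, so the pedigree is consistent.

Yes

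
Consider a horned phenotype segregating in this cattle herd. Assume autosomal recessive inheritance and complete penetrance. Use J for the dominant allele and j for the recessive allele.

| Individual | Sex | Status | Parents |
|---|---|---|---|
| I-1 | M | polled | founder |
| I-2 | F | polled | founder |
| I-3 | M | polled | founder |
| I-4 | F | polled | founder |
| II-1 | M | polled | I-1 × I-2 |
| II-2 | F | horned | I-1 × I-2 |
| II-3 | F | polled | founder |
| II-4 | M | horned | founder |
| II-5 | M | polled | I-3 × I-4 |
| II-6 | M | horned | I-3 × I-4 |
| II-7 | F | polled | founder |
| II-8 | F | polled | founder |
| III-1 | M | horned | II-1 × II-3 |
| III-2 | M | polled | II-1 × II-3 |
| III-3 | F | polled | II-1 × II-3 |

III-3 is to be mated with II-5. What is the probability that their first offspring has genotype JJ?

II-1 is polled so carries J and passed j to III-1 (jj), so II-1 is Jj.
II-3 is polled so carries J and passed j to III-1 (jj), so II-3 is Jj.
III-3 is a polled offspring of II-1 (Jj) × II-3 (Jj), whose cross gives 1/4 JJ : 1/2 Jj : 1/4 jj; conditioning on being polled, III-3 is JJ with probability 1/3, Jj with probability 2/3.
I-3 is polled so carries J and passed j to II-6 (jj), so I-3 is Jj.
I-4 is polled so carries J and passed j to II-6 (jj), so I-4 is Jj.
II-5 is a polled offspring of I-3 (Jj) × I-4 (Jj), whose cross gives 1/4 JJ : 1/2 Jj : 1/4 jj; conditioning on being polled, II-5 is JJ with probability 1/3, Jj with probability 2/3.
Summing over parental genotype combinations, P(offspring has genotype JJ) = 1/9·1 + 2/9·1/2 + 2/9·1/2 + 4/9·1/4 = 4/9.

4/9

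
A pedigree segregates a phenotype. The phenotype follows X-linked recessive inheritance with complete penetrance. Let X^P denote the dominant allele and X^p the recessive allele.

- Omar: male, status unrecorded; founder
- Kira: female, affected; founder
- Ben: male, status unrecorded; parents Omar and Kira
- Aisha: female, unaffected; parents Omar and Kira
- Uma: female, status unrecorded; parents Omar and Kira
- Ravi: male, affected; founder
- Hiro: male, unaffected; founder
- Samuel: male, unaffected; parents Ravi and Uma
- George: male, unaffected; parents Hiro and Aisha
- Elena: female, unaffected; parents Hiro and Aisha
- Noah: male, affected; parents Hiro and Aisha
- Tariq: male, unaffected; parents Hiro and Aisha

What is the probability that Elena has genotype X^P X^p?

1/2

Hiro is unaffected, so Hiro is X^P Y.
Aisha is unaffected so carries P and received p from Kira (X^p X^p), so Aisha is X^P X^p.
Their cross gives offspring ratios 1/2 X^P X^P : 1/2 X^P X^p. Conditioning on Elena being unaffected, P(X^P X^p) = 1/2 / 1 = 1/2.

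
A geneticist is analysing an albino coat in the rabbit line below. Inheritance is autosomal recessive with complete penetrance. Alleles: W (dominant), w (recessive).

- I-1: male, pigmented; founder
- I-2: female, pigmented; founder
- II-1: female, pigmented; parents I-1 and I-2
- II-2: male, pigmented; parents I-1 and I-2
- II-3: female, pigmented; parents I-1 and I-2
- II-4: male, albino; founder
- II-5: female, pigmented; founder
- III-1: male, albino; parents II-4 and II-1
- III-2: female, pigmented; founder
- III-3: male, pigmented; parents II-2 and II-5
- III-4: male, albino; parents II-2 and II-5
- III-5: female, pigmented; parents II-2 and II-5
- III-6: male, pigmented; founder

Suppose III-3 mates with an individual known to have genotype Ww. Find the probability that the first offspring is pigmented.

II-2 is pigmented so carries W and passed w to III-4 (ww), so II-2 is Ww.
II-5 is pigmented so carries W and passed w to III-4 (ww), so II-5 is Ww.
III-3 is a pigmented offspring of II-2 (Ww) × II-5 (Ww), whose cross gives 1/4 WW : 1/2 Ww : 1/4 ww; conditioning on being pigmented, III-3 is WW with probability 1/3, Ww with probability 2/3.
Summing over parental genotype combinations, P(offspring is pigmented) = 1/3·1 + 2/3·3/4 = 5/6.

5/6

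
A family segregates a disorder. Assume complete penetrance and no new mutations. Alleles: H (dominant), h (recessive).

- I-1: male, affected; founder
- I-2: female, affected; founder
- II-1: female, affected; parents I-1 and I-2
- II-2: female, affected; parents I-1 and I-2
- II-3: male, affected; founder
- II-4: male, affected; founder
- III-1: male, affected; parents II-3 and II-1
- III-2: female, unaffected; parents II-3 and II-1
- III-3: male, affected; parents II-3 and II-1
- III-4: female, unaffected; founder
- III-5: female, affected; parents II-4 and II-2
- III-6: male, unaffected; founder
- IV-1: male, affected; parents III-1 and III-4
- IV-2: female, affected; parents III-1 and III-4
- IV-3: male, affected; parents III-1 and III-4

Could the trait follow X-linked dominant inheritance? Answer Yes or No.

Under X-linked dominant, III-2 (unaffected, female) cannot arise from II-3 (affected) × II-1 (affected).

No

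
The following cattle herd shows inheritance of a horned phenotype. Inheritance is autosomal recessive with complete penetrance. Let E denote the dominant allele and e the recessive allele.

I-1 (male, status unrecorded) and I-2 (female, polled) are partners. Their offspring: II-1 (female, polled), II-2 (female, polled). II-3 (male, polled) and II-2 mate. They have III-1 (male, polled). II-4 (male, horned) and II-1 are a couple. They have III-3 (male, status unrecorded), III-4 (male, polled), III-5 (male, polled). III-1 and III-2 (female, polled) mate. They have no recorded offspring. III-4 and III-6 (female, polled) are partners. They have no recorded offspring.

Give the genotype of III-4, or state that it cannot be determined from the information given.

From phenotype alone, III-4 is EE or Ee.
III-4 is polled so carries E and received e from II-4 (ee), so III-4 is Ee.

Ee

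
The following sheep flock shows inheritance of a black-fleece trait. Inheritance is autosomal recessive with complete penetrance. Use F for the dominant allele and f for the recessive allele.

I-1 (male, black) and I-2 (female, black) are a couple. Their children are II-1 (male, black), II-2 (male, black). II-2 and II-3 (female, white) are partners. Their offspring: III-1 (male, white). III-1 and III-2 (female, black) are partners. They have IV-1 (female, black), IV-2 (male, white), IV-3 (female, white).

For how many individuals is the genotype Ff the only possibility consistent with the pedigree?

Obligate heterozygotes: III-1 is white so carries F and received f from II-2 (ff), so III-1 is Ff; IV-2 is white so carries F and received f from III-2 (ff), so IV-2 is Ff; IV-3 is white so carries F and received f from III-2 (ff), so IV-3 is Ff.
Every other individual is either homozygous by phenotype or has at least one consistent homozygous assignment, so the count is 3.

3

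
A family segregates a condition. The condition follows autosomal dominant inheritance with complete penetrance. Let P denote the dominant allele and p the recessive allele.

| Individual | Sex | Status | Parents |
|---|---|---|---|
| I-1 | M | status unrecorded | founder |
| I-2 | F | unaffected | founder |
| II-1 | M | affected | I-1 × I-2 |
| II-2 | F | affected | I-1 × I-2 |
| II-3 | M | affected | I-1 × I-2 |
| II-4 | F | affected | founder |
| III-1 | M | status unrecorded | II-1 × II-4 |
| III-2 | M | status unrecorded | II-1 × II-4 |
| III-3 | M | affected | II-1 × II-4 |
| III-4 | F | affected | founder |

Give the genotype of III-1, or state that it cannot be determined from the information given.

III-1's phenotype is unrecorded, and no parent or child forces a single allele at both positions; consistent genotype assignments exist with III-1 as PP or Pp or pp.

cannot be determined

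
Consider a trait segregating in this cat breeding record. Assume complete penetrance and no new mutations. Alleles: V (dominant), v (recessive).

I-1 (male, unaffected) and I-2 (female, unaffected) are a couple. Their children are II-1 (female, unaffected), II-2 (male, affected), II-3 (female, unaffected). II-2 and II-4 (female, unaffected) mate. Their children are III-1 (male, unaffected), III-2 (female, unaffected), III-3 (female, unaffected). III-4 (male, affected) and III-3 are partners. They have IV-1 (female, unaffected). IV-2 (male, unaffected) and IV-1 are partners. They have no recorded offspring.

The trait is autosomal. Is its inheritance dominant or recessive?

recessive

I-1 and I-2 are both unaffected yet have an affected child II-2. Under dominance, an affected child requires at least one affected parent, so the trait cannot be dominant.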